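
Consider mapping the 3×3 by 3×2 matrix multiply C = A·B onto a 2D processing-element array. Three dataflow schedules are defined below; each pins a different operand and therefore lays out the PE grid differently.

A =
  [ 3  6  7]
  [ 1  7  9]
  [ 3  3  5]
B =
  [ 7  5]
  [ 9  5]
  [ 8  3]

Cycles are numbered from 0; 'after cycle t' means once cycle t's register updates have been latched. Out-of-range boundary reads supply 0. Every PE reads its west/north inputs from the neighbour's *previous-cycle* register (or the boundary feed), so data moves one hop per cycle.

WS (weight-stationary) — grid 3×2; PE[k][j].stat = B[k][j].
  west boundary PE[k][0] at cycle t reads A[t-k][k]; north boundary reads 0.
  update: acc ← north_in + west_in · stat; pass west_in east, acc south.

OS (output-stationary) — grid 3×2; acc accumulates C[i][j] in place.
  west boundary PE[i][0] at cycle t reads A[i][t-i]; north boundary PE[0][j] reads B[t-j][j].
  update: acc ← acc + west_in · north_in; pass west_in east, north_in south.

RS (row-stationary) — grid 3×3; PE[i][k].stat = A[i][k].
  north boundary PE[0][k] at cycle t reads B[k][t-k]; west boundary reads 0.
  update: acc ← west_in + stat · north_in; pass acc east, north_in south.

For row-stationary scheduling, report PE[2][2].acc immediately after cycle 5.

RS (3×3). Following PE[2][2] plus its west/north inputs:
  0: (1,2).acc=0  regs=<0,0>
  0: (2,1).acc=0  regs=<0,0>
  0: (2,2).acc=0  regs=<0,0>
  1: (1,2).acc=0  regs=<0,0>
  1: (2,1).acc=0  regs=<0,0>
  1: (2,2).acc=0  regs=<0,0>
  2: (1,2).acc=0  regs=<0,0>
  2: (2,1).acc=0  regs=<0,0>
  2: (2,2).acc=0  regs=<0,0>
  3: (1,2).acc=142  regs=<142,8>
  3: (2,1).acc=48  regs=<48,9>
  3: (2,2).acc=0  regs=<0,0>
  4: (1,2).acc=67  regs=<67,3>
  4: (2,1).acc=30  regs=<30,5>
  4: (2,2).acc=88  regs=<88,8>
  5: (1,2).acc=0  regs=<0,0>
  5: (2,1).acc=0  regs=<0,0>
  5: (2,2).acc=45  regs=<45,3>

PE[2][2].acc = 45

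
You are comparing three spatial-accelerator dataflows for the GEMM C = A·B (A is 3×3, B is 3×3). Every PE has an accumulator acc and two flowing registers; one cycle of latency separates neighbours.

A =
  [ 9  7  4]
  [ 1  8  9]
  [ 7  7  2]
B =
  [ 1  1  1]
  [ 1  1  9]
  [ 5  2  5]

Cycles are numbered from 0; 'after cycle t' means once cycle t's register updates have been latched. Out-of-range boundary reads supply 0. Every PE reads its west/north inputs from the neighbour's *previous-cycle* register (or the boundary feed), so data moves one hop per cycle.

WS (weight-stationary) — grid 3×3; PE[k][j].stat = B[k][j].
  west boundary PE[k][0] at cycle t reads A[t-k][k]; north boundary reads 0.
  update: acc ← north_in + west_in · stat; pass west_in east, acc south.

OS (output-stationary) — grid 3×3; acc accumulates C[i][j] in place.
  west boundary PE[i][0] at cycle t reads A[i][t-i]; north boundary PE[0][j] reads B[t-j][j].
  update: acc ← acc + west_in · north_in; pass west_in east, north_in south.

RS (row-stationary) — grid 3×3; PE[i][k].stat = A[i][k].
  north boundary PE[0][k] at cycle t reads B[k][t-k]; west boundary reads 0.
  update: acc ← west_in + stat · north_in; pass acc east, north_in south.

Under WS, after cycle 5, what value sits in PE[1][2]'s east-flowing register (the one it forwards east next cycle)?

register = 7

WS on a 3×3 grid — tracing PE[1][2] and its feeders:
  0: (0,2).acc=0  regs=<0,0>
  0: (1,1).acc=0  regs=<0,0>
  0: (1,2).acc=0  regs=<0,0>
  1: (0,2).acc=0  regs=<0,0>
  1: (1,1).acc=0  regs=<0,0>
  1: (1,2).acc=0  regs=<0,0>
  2: (0,2).acc=9  regs=<9,9>
  2: (1,1).acc=16  regs=<7,16>
  2: (1,2).acc=0  regs=<0,0>
  3: (0,2).acc=1  regs=<1,1>
  3: (1,1).acc=9  regs=<8,9>
  3: (1,2).acc=72  regs=<7,72>
  4: (0,2).acc=7  regs=<7,7>
  4: (1,1).acc=14  regs=<7,14>
  4: (1,2).acc=73  regs=<8,73>
  5: (0,2).acc=0  regs=<0,0>
  5: (1,1).acc=0  regs=<0,0>
  5: (1,2).acc=70  regs=<7,70>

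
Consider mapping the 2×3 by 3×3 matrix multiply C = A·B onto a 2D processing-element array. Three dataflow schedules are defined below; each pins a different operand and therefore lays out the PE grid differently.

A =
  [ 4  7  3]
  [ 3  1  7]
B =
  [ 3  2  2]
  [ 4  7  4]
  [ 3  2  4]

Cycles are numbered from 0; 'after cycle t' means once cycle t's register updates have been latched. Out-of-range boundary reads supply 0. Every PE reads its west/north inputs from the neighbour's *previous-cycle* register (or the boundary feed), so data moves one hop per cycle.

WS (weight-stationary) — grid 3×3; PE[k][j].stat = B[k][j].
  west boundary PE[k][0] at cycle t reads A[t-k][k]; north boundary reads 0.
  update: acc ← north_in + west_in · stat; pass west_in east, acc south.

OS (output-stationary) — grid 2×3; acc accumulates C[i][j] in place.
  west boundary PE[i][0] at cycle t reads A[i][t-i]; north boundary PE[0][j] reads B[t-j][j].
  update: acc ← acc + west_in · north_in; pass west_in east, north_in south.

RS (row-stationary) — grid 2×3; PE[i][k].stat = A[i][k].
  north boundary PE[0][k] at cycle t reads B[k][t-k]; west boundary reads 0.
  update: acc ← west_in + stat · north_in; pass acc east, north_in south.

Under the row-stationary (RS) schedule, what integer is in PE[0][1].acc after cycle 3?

RS on a 2×3 grid — tracing PE[0][1] and its feeders:
  t=0 PE[0][0]: acc=12 h=12 v=3
  t=0 PE[0][1]: acc=0 h=0 v=0
  t=1 PE[0][0]: acc=8 h=8 v=2
  t=1 PE[0][1]: acc=40 h=40 v=4
  t=2 PE[0][0]: acc=8 h=8 v=2
  t=2 PE[0][1]: acc=57 h=57 v=7
  t=3 PE[0][0]: acc=0 h=0 v=0
  t=3 PE[0][1]: acc=36 h=36 v=4

PE[0][1].acc = 36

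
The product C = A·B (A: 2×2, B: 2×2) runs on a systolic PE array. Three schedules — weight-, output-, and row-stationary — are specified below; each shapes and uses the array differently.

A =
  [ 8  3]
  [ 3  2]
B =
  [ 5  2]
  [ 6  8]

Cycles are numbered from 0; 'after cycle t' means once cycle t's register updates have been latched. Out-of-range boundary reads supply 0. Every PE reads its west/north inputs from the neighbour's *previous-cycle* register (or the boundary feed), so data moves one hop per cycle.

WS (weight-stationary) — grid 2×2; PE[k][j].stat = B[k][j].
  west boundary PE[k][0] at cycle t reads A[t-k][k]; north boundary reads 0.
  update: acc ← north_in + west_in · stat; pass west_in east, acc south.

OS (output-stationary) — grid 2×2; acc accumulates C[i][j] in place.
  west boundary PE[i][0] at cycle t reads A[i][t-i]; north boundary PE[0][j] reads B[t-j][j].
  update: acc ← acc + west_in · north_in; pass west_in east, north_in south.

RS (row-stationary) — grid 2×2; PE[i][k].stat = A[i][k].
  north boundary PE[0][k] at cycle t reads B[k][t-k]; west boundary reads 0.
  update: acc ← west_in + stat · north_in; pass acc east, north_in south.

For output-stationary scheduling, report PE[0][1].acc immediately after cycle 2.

OS on a 2×2 grid — tracing PE[0][1] and its feeders:
  c0 r0c0: 40 / 8 / 5
  c0 r0c1: 0 / 0 / 0
  c1 r0c0: 58 / 3 / 6
  c1 r0c1: 16 / 8 / 2
  c2 r0c0: 58 / 0 / 0
  c2 r0c1: 40 / 3 / 8

PE[0][1].acc = 40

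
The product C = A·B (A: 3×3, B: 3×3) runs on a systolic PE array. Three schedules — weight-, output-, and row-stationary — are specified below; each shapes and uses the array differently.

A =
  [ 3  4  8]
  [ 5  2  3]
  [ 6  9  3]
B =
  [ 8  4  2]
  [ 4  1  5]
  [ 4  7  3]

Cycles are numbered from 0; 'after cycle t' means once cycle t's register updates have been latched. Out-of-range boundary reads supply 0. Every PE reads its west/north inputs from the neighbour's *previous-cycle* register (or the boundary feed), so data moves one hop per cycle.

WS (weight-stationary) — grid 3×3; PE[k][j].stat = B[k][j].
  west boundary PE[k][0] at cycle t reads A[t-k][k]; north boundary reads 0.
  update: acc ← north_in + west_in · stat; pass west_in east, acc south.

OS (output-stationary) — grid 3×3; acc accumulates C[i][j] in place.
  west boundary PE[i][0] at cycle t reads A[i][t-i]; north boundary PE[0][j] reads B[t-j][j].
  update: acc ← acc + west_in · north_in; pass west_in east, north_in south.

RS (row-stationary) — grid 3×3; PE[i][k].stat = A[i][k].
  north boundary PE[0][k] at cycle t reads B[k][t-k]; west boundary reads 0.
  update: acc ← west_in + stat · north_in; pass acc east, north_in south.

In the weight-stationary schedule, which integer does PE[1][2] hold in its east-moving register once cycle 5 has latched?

WS on a 3×3 grid — tracing PE[1][2] and its feeders:
  cycle 0: PE[0][2] → acc 0, east 0, south 0
  cycle 0: PE[1][1] → acc 0, east 0, south 0
  cycle 0: PE[1][2] → acc 0, east 0, south 0
  cycle 1: PE[0][2] → acc 0, east 0, south 0
  cycle 1: PE[1][1] → acc 0, east 0, south 0
  cycle 1: PE[1][2] → acc 0, east 0, south 0
  cycle 2: PE[0][2] → acc 6, east 3, south 6
  cycle 2: PE[1][1] → acc 16, east 4, south 16
  cycle 2: PE[1][2] → acc 0, east 0, south 0
  cycle 3: PE[0][2] → acc 10, east 5, south 10
  cycle 3: PE[1][1] → acc 22, east 2, south 22
  cycle 3: PE[1][2] → acc 26, east 4, south 26
  cycle 4: PE[0][2] → acc 12, east 6, south 12
  cycle 4: PE[1][1] → acc 33, east 9, south 33
  cycle 4: PE[1][2] → acc 20, east 2, south 20
  cycle 5: PE[0][2] → acc 0, east 0, south 0
  cycle 5: PE[1][1] → acc 0, east 0, south 0
  cycle 5: PE[1][2] → acc 57, east 9, south 57

register = 9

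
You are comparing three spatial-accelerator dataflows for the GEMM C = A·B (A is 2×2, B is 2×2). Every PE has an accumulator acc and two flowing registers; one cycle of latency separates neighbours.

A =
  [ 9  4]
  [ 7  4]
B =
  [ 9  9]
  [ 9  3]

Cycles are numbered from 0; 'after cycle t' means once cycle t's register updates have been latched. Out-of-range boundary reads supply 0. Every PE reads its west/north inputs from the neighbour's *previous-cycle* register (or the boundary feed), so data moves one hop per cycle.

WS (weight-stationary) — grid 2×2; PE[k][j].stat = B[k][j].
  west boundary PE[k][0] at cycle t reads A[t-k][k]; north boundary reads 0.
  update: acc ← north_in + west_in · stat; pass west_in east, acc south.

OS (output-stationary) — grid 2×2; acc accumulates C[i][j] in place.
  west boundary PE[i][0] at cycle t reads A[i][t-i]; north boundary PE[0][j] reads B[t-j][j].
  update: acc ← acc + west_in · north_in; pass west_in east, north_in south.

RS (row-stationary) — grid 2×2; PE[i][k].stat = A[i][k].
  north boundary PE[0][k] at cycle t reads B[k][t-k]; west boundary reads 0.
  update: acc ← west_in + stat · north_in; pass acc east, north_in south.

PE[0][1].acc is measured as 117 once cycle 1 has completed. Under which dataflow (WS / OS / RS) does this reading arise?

WS (2×2 grid), PE[0][1]:
  c0 r0c1: 0 / 0 / 0
  c1 r0c1: 81 / 9 / 81
OS (2×2 grid), PE[0][1]:
  c0 r0c1: 0 / 0 / 0
  c1 r0c1: 81 / 9 / 9
RS (2×2 grid), PE[0][1]:
  c0 r0c1: 0 / 0 / 0
  c1 r0c1: 117 / 117 / 9

dataflow = RS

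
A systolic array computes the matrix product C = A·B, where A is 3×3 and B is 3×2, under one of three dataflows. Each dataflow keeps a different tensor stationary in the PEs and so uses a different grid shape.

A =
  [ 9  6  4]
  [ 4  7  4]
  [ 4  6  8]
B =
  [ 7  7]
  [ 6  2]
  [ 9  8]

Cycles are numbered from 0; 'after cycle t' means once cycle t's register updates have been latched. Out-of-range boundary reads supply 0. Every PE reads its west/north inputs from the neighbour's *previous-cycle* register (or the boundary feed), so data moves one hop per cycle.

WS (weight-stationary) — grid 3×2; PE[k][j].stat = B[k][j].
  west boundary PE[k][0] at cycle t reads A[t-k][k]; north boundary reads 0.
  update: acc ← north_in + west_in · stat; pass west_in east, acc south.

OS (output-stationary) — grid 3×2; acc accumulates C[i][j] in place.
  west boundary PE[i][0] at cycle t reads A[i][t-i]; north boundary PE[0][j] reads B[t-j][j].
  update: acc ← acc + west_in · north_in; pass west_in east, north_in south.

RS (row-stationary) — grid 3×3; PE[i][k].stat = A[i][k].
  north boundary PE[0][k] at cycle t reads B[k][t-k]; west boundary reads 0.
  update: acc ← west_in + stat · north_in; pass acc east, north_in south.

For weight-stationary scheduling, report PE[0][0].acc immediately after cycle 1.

Tracing WS — 3×2 array, target PE[0][0]:
  @0  [0,0]  acc 63  |  →9  ↓63
  @1  [0,0]  acc 28  |  →4  ↓28

PE[0][0].acc = 28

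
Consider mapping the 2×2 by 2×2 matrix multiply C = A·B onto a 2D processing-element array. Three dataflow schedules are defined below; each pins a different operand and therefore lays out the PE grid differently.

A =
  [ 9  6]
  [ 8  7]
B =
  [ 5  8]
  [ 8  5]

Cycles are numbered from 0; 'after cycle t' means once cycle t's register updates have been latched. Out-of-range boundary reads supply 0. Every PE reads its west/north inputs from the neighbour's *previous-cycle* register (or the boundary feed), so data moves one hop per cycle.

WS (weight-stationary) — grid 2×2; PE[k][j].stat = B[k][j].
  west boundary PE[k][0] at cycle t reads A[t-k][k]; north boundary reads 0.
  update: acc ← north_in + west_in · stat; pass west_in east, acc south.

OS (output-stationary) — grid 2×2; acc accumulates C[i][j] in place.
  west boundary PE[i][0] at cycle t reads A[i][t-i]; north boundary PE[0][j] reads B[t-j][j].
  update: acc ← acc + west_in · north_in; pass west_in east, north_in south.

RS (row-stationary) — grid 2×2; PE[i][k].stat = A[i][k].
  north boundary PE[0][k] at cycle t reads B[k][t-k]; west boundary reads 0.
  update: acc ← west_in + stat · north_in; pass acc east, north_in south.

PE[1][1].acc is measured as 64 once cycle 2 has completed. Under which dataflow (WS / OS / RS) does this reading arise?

dataflow = OS

— WS: 2×2; PE[1][1] trace:
  cycle 0: PE[1][1] → acc 0, east 0, south 0
  cycle 1: PE[1][1] → acc 0, east 0, south 0
  cycle 2: PE[1][1] → acc 102, east 6, south 102
— OS: 2×2; PE[1][1] trace:
  cycle 0: PE[1][1] → acc 0, east 0, south 0
  cycle 1: PE[1][1] → acc 0, east 0, south 0
  cycle 2: PE[1][1] → acc 64, east 8, south 8
— RS: 2×2; PE[1][1] trace:
  cycle 0: PE[1][1] → acc 0, east 0, south 0
  cycle 1: PE[1][1] → acc 0, east 0, south 0
  cycle 2: PE[1][1] → acc 96, east 96, south 8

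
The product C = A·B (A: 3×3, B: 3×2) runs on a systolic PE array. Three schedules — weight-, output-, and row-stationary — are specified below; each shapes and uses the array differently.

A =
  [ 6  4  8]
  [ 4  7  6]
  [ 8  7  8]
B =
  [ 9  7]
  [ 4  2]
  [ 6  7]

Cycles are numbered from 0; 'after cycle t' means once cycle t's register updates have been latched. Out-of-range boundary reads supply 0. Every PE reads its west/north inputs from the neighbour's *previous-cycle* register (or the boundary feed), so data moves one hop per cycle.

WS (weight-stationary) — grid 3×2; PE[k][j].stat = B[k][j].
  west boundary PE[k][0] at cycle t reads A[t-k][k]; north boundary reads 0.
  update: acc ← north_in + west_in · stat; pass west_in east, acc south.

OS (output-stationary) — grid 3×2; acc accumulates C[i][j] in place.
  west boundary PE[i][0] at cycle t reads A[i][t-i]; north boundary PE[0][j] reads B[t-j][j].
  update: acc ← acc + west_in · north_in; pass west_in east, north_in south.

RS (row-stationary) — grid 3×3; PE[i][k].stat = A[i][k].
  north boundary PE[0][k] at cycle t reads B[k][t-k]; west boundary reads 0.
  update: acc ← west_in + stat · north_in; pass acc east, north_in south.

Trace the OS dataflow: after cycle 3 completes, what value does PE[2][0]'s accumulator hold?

OS (3×2). Following PE[2][0] plus its west/north inputs:
  cycle 0: PE[1][0] → acc 0, east 0, south 0
  cycle 0: PE[2][0] → acc 0, east 0, south 0
  cycle 1: PE[1][0] → acc 36, east 4, south 9
  cycle 1: PE[2][0] → acc 0, east 0, south 0
  cycle 2: PE[1][0] → acc 64, east 7, south 4
  cycle 2: PE[2][0] → acc 72, east 8, south 9
  cycle 3: PE[1][0] → acc 100, east 6, south 6
  cycle 3: PE[2][0] → acc 100, east 7, south 4

PE[2][0].acc = 100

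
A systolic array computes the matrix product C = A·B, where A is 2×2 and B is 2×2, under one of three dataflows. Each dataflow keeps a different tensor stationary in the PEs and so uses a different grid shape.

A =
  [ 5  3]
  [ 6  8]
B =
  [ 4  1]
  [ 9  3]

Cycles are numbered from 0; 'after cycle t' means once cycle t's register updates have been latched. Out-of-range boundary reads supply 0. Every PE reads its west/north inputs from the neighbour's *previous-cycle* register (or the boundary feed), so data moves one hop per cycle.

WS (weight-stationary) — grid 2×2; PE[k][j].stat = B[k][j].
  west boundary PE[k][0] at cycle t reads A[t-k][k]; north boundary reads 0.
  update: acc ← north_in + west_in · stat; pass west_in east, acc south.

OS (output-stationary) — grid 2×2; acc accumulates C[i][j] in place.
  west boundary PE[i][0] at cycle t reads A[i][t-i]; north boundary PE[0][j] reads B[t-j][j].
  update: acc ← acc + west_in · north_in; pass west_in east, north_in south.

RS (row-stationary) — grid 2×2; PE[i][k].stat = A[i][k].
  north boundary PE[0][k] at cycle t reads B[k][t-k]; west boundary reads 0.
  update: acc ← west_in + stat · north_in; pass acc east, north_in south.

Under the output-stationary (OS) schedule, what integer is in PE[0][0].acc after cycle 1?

OS 2×2: PE[0][0] cycle-by-cycle (with neighbour feeds):
  after 0 — PE[0][0] acc=20, pass-E 5, pass-S 4
  after 1 — PE[0][0] acc=47, pass-E 3, pass-S 9

PE[0][0].acc = 47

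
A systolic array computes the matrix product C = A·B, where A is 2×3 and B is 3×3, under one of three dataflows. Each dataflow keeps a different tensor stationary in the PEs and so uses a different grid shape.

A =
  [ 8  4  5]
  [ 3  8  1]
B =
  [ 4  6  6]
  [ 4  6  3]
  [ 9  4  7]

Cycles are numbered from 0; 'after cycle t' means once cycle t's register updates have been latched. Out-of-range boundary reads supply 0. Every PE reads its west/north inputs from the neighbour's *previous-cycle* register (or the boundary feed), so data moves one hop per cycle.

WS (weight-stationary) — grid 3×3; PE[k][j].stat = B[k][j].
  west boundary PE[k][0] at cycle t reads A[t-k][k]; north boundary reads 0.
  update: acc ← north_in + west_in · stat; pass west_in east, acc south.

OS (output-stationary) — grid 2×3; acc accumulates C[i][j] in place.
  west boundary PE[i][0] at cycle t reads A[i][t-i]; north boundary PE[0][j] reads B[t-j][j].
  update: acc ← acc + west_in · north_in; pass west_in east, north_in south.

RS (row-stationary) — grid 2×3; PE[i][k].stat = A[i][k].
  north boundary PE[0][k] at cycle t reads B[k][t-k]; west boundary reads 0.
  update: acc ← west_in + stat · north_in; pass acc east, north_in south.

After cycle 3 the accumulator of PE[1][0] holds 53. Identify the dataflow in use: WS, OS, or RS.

dataflow = OS

— WS: 3×3; PE[1][0] trace:
  after 0 — PE[1][0] acc=0, pass-E 0, pass-S 0
  after 1 — PE[1][0] acc=48, pass-E 4, pass-S 48
  after 2 — PE[1][0] acc=44, pass-E 8, pass-S 44
  after 3 — PE[1][0] acc=0, pass-E 0, pass-S 0
— OS: 2×3; PE[1][0] trace:
  after 0 — PE[1][0] acc=0, pass-E 0, pass-S 0
  after 1 — PE[1][0] acc=12, pass-E 3, pass-S 4
  after 2 — PE[1][0] acc=44, pass-E 8, pass-S 4
  after 3 — PE[1][0] acc=53, pass-E 1, pass-S 9
— RS: 2×3; PE[1][0] trace:
  after 0 — PE[1][0] acc=0, pass-E 0, pass-S 0
  after 1 — PE[1][0] acc=12, pass-E 12, pass-S 4
  after 2 — PE[1][0] acc=18, pass-E 18, pass-S 6
  after 3 — PE[1][0] acc=18, pass-E 18, pass-S 6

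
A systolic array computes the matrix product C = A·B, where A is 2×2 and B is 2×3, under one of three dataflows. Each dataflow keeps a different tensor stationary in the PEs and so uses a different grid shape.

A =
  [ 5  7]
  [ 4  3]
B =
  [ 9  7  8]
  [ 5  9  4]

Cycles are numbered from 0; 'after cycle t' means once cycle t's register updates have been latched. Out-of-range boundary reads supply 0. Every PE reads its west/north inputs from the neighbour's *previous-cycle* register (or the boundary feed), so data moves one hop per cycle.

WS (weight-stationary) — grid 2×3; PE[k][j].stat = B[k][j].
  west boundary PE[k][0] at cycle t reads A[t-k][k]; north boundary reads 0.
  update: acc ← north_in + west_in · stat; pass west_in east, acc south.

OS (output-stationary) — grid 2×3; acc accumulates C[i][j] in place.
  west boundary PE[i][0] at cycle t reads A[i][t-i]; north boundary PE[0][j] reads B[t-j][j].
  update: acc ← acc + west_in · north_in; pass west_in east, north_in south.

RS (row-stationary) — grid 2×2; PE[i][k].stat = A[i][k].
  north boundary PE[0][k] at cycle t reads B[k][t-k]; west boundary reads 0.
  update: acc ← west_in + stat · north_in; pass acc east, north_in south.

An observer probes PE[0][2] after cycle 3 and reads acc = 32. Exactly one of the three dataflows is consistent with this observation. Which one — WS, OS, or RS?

— WS: 2×3; PE[0][2] trace:
  @0  [0,2]  acc 0  |  →0  ↓0
  @1  [0,2]  acc 0  |  →0  ↓0
  @2  [0,2]  acc 40  |  →5  ↓40
  @3  [0,2]  acc 32  |  →4  ↓32
— OS: 2×3; PE[0][2] trace:
  @0  [0,2]  acc 0  |  →0  ↓0
  @1  [0,2]  acc 0  |  →0  ↓0
  @2  [0,2]  acc 40  |  →5  ↓8
  @3  [0,2]  acc 68  |  →7  ↓4
RS (2×2): PE[0][2] does not exist.

dataflow = WS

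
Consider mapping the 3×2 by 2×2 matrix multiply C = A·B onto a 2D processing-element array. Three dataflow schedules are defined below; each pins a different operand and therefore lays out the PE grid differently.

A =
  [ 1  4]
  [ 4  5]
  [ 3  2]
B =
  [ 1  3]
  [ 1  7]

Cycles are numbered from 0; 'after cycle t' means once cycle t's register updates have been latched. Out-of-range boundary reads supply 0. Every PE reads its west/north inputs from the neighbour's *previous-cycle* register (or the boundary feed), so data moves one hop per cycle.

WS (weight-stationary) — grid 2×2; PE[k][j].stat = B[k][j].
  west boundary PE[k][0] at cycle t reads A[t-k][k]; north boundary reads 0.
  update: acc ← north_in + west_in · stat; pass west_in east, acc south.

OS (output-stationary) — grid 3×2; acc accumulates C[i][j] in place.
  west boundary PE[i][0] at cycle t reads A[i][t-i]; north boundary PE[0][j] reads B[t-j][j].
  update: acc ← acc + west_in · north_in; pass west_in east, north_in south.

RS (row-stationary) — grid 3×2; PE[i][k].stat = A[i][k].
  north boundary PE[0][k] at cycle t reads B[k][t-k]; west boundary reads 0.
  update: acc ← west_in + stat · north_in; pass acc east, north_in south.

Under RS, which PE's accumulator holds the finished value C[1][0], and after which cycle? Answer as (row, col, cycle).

Under RS, C[1][0] lands at PE[1][1]:
  after 0 — PE[1][1] acc=0, pass-E 0, pass-S 0
  after 1 — PE[1][1] acc=0, pass-E 0, pass-S 0
  after 2 — PE[1][1] acc=9, pass-E 9, pass-S 1

(row, col, cycle) = (1, 1, 2)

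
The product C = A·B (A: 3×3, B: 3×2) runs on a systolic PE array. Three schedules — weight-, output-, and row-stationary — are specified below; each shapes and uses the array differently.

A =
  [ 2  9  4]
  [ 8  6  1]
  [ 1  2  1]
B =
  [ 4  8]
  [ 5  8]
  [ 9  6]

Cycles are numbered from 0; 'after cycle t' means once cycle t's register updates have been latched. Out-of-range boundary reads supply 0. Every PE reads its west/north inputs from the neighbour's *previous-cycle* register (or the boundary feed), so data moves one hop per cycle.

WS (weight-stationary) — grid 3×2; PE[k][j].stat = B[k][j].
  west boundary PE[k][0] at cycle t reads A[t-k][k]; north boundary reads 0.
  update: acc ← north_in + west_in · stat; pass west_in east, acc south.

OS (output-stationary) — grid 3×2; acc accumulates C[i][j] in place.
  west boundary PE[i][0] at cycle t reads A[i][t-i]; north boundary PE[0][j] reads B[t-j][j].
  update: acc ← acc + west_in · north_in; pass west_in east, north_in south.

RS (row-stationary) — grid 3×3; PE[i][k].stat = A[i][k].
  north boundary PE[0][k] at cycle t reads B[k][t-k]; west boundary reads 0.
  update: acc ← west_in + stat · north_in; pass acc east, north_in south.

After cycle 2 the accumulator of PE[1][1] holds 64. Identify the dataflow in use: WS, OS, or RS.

— WS: 3×2; PE[1][1] trace:
  @0  [1,1]  acc 0  |  →0  ↓0
  @1  [1,1]  acc 0  |  →0  ↓0
  @2  [1,1]  acc 88  |  →9  ↓88
— OS: 3×2; PE[1][1] trace:
  @0  [1,1]  acc 0  |  →0  ↓0
  @1  [1,1]  acc 0  |  →0  ↓0
  @2  [1,1]  acc 64  |  →8  ↓8
— RS: 3×3; PE[1][1] trace:
  @0  [1,1]  acc 0  |  →0  ↓0
  @1  [1,1]  acc 0  |  →0  ↓0
  @2  [1,1]  acc 62  |  →62  ↓5

dataflow = OS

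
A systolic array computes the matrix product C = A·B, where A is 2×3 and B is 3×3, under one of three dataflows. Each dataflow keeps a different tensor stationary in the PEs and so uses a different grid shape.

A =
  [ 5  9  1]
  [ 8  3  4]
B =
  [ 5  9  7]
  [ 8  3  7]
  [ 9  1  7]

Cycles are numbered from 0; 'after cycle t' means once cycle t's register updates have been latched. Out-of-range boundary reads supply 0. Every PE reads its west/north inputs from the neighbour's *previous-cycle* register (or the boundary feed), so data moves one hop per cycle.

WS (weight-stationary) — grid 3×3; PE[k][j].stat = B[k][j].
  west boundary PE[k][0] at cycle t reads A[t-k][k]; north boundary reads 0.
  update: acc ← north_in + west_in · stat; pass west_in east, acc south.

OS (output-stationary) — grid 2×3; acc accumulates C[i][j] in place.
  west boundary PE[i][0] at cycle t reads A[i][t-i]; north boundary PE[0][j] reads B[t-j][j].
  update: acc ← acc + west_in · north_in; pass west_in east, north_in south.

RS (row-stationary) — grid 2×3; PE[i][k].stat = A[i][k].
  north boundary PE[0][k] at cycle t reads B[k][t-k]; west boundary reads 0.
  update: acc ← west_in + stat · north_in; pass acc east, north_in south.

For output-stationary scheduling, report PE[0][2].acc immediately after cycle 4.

PE[0][2].acc = 105

OS 2×3: PE[0][2] cycle-by-cycle (with neighbour feeds):
  t=0 PE[0][1]: acc=0 h=0 v=0
  t=0 PE[0][2]: acc=0 h=0 v=0
  t=1 PE[0][1]: acc=45 h=5 v=9
  t=1 PE[0][2]: acc=0 h=0 v=0
  t=2 PE[0][1]: acc=72 h=9 v=3
  t=2 PE[0][2]: acc=35 h=5 v=7
  t=3 PE[0][1]: acc=73 h=1 v=1
  t=3 PE[0][2]: acc=98 h=9 v=7
  t=4 PE[0][1]: acc=73 h=0 v=0
  t=4 PE[0][2]: acc=105 h=1 v=7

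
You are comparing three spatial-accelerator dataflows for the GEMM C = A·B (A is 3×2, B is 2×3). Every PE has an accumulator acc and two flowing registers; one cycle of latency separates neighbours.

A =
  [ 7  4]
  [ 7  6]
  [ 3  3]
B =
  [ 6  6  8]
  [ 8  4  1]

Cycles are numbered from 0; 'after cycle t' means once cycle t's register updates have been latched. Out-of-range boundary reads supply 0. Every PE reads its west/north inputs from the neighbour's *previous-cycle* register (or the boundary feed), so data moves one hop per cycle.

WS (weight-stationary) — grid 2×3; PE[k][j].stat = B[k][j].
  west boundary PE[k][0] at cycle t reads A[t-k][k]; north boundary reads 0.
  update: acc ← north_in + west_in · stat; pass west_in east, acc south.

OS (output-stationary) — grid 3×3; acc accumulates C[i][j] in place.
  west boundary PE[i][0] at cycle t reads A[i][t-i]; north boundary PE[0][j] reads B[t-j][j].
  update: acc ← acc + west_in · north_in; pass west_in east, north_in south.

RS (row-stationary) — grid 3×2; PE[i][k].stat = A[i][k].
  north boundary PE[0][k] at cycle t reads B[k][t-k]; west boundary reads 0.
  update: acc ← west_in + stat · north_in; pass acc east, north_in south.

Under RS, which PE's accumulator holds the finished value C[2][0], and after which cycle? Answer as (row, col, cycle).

RS: C[2][0] accumulates in PE[2][1]:
  step 0 · PE2,1: acc=0; fwd→0 fwd↓0
  step 1 · PE2,1: acc=0; fwd→0 fwd↓0
  step 2 · PE2,1: acc=0; fwd→0 fwd↓0
  step 3 · PE2,1: acc=42; fwd→42 fwd↓8

(row, col, cycle) = (2, 1, 3)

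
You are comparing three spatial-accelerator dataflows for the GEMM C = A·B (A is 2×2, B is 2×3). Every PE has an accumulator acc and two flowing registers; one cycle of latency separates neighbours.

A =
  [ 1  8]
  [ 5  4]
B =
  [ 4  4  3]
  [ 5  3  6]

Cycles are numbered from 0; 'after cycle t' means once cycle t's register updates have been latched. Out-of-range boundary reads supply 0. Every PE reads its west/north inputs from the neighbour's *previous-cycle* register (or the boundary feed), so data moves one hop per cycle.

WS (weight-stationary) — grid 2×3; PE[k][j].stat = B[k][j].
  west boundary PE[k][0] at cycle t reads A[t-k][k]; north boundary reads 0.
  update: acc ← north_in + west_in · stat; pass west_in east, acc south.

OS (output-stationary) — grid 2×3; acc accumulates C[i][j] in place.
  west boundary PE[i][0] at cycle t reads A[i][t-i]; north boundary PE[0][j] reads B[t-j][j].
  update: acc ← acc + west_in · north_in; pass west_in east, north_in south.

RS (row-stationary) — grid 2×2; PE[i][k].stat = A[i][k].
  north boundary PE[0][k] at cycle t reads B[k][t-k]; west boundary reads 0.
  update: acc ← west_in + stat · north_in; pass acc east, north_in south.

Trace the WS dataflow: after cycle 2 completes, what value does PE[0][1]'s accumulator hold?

WS 2×3: PE[0][1] cycle-by-cycle (with neighbour feeds):
  after 0 — PE[0][0] acc=4, pass-E 1, pass-S 4
  after 0 — PE[0][1] acc=0, pass-E 0, pass-S 0
  after 1 — PE[0][0] acc=20, pass-E 5, pass-S 20
  after 1 — PE[0][1] acc=4, pass-E 1, pass-S 4
  after 2 — PE[0][0] acc=0, pass-E 0, pass-S 0
  after 2 — PE[0][1] acc=20, pass-E 5, pass-S 20

PE[0][1].acc = 20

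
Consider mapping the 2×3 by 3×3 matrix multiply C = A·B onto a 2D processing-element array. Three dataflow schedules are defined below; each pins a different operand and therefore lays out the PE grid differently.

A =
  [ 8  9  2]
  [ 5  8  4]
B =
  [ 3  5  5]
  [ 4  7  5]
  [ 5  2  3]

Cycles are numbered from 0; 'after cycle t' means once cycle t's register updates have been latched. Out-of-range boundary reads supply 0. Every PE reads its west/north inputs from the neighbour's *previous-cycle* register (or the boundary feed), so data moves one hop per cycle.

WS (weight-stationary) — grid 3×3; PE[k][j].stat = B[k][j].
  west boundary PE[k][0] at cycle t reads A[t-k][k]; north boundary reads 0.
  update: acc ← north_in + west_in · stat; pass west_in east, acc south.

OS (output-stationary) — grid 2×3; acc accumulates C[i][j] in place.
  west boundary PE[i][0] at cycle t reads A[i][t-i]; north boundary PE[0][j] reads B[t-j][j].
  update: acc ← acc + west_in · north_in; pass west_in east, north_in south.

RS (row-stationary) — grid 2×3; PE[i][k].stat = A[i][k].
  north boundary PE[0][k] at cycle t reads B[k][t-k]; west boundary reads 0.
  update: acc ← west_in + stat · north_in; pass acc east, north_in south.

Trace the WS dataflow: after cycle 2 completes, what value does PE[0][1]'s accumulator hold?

WS 3×3: PE[0][1] cycle-by-cycle (with neighbour feeds):
  after 0 — PE[0][0] acc=24, pass-E 8, pass-S 24
  after 0 — PE[0][1] acc=0, pass-E 0, pass-S 0
  after 1 — PE[0][0] acc=15, pass-E 5, pass-S 15
  after 1 — PE[0][1] acc=40, pass-E 8, pass-S 40
  after 2 — PE[0][0] acc=0, pass-E 0, pass-S 0
  after 2 — PE[0][1] acc=25, pass-E 5, pass-S 25

PE[0][1].acc = 25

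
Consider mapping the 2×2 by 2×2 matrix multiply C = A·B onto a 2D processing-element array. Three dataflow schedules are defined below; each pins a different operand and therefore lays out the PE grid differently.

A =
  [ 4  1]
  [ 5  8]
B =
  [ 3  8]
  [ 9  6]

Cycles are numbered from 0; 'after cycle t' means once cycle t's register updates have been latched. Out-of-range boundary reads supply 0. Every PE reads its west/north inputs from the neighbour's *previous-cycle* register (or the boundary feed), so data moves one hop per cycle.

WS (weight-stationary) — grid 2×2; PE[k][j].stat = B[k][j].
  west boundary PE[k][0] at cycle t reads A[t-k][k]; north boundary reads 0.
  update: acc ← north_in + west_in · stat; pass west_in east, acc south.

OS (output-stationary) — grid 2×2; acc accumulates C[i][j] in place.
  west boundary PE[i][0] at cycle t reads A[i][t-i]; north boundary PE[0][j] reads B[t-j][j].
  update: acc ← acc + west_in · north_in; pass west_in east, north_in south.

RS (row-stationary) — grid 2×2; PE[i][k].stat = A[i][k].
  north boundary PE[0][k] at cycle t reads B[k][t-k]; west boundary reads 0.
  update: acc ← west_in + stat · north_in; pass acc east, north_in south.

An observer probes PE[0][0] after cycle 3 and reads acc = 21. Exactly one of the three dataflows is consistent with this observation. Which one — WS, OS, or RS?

Under WS (2×2), PE[0][0]:
  t=0 PE[0][0]: acc=12 h=4 v=12
  t=1 PE[0][0]: acc=15 h=5 v=15
  t=2 PE[0][0]: acc=0 h=0 v=0
  t=3 PE[0][0]: acc=0 h=0 v=0
Under OS (2×2), PE[0][0]:
  t=0 PE[0][0]: acc=12 h=4 v=3
  t=1 PE[0][0]: acc=21 h=1 v=9
  t=2 PE[0][0]: acc=21 h=0 v=0
  t=3 PE[0][0]: acc=21 h=0 v=0
Under RS (2×2), PE[0][0]:
  t=0 PE[0][0]: acc=12 h=12 v=3
  t=1 PE[0][0]: acc=32 h=32 v=8
  t=2 PE[0][0]: acc=0 h=0 v=0
  t=3 PE[0][0]: acc=0 h=0 v=0

dataflow = OS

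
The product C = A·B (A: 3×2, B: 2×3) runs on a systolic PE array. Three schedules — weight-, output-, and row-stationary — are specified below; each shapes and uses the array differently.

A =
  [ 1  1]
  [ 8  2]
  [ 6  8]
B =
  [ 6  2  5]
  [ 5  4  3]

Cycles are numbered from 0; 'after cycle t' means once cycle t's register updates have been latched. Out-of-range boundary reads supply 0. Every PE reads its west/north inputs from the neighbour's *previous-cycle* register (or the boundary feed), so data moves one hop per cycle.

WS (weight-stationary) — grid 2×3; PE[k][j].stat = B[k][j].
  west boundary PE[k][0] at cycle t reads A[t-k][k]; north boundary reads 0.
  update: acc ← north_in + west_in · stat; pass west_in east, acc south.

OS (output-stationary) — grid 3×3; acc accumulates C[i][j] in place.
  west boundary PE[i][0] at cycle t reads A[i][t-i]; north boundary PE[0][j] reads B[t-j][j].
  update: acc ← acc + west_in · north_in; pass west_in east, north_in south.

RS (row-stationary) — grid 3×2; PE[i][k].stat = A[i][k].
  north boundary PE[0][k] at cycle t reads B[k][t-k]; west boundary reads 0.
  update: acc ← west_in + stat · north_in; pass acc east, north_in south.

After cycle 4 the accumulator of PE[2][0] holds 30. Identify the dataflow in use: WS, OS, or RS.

WS: PE[2][0] is outside its 2×3 grid.
Under OS (3×3), PE[2][0]:
  c0 r2c0: 0 / 0 / 0
  c1 r2c0: 0 / 0 / 0
  c2 r2c0: 36 / 6 / 6
  c3 r2c0: 76 / 8 / 5
  c4 r2c0: 76 / 0 / 0
Under RS (3×2), PE[2][0]:
  c0 r2c0: 0 / 0 / 0
  c1 r2c0: 0 / 0 / 0
  c2 r2c0: 36 / 36 / 6
  c3 r2c0: 12 / 12 / 2
  c4 r2c0: 30 / 30 / 5

dataflow = RS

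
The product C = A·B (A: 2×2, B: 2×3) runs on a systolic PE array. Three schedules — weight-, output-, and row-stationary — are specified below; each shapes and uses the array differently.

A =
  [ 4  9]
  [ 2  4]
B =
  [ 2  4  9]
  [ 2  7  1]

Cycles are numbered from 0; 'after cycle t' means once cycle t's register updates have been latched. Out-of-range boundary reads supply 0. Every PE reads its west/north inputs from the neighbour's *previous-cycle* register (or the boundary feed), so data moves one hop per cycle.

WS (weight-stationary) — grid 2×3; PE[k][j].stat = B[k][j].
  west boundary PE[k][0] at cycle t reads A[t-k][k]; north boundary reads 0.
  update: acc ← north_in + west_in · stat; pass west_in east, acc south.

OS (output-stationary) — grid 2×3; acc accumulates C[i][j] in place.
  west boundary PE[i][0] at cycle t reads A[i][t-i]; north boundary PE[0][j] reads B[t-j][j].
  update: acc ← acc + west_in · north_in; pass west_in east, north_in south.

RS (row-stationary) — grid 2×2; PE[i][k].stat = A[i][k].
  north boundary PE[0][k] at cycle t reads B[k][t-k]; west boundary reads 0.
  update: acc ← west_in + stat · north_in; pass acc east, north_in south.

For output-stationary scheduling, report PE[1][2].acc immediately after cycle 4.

PE[1][2].acc = 22

OS on a 2×3 grid — tracing PE[1][2] and its feeders:
  after 0 — PE[0][2] acc=0, pass-E 0, pass-S 0
  after 0 — PE[1][1] acc=0, pass-E 0, pass-S 0
  after 0 — PE[1][2] acc=0, pass-E 0, pass-S 0
  after 1 — PE[0][2] acc=0, pass-E 0, pass-S 0
  after 1 — PE[1][1] acc=0, pass-E 0, pass-S 0
  after 1 — PE[1][2] acc=0, pass-E 0, pass-S 0
  after 2 — PE[0][2] acc=36, pass-E 4, pass-S 9
  after 2 — PE[1][1] acc=8, pass-E 2, pass-S 4
  after 2 — PE[1][2] acc=0, pass-E 0, pass-S 0
  after 3 — PE[0][2] acc=45, pass-E 9, pass-S 1
  after 3 — PE[1][1] acc=36, pass-E 4, pass-S 7
  after 3 — PE[1][2] acc=18, pass-E 2, pass-S 9
  after 4 — PE[0][2] acc=45, pass-E 0, pass-S 0
  after 4 — PE[1][1] acc=36, pass-E 0, pass-S 0
  after 4 — PE[1][2] acc=22, pass-E 4, pass-S 1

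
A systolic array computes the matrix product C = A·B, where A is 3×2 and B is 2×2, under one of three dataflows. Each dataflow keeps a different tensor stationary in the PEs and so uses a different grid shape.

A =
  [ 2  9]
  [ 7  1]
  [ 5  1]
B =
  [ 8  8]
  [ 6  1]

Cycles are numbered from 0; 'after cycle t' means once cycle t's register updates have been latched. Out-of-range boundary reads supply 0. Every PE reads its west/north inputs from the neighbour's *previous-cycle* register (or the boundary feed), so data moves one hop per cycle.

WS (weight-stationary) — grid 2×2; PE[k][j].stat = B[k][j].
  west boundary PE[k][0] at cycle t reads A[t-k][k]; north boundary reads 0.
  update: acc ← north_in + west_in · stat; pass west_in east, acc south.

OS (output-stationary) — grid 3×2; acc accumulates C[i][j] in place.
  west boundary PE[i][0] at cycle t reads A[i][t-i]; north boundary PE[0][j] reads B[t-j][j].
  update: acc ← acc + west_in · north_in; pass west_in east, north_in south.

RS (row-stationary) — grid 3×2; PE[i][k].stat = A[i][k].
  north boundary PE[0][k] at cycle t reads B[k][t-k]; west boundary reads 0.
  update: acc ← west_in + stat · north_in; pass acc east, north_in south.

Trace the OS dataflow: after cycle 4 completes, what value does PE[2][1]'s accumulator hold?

Tracing OS — 3×2 array, target PE[2][1]:
  t=0 PE[1][1]: acc=0 h=0 v=0
  t=0 PE[2][0]: acc=0 h=0 v=0
  t=0 PE[2][1]: acc=0 h=0 v=0
  t=1 PE[1][1]: acc=0 h=0 v=0
  t=1 PE[2][0]: acc=0 h=0 v=0
  t=1 PE[2][1]: acc=0 h=0 v=0
  t=2 PE[1][1]: acc=56 h=7 v=8
  t=2 PE[2][0]: acc=40 h=5 v=8
  t=2 PE[2][1]: acc=0 h=0 v=0
  t=3 PE[1][1]: acc=57 h=1 v=1
  t=3 PE[2][0]: acc=46 h=1 v=6
  t=3 PE[2][1]: acc=40 h=5 v=8
  t=4 PE[1][1]: acc=57 h=0 v=0
  t=4 PE[2][0]: acc=46 h=0 v=0
  t=4 PE[2][1]: acc=41 h=1 v=1

PE[2][1].acc = 41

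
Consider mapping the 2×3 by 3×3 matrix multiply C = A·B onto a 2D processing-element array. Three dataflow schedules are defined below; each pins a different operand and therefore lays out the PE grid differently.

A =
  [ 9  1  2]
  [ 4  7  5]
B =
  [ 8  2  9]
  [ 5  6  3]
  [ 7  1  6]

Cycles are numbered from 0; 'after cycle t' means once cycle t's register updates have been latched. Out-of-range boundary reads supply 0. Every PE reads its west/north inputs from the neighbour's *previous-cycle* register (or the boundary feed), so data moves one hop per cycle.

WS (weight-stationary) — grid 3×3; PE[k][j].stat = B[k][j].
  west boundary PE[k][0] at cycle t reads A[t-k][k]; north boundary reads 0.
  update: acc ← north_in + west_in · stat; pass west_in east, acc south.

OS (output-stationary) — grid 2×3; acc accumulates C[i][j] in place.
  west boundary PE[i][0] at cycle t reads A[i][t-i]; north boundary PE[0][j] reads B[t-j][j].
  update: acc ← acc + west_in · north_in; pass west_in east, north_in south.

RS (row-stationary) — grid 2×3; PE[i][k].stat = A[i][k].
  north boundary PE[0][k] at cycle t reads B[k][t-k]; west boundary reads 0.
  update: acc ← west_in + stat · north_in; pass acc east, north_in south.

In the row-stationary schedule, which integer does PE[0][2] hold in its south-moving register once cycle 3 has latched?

RS 2×3: PE[0][2] cycle-by-cycle (with neighbour feeds):
  after 0 — PE[0][1] acc=0, pass-E 0, pass-S 0
  after 0 — PE[0][2] acc=0, pass-E 0, pass-S 0
  after 1 — PE[0][1] acc=77, pass-E 77, pass-S 5
  after 1 — PE[0][2] acc=0, pass-E 0, pass-S 0
  after 2 — PE[0][1] acc=24, pass-E 24, pass-S 6
  after 2 — PE[0][2] acc=91, pass-E 91, pass-S 7
  after 3 — PE[0][1] acc=84, pass-E 84, pass-S 3
  after 3 — PE[0][2] acc=26, pass-E 26, pass-S 1

register = 1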